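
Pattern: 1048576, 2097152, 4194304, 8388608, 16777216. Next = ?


Pattern: powers of 2: 2ⁿ
Terms: 1048576, 2097152, 4194304, 8388608, 16777216
Next term = 33554432

Next term = 33554432


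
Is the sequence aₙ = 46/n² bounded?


a₁ = 46, a₂ = 46/4, a₃ = 46/9, ...
0 < aₙ ≤ 46 for all n ≥ 1
The sequence IS bounded

Bounded (0 < aₙ ≤ 46)


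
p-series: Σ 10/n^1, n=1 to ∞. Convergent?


p-series test: Σ c/n^p converges if p > 1, diverges if p ≤ 1 (constant c > 0 doesn't affect convergence).
p = 1
1 ≤ 1 → DIVERGES

Diverges (p = 1 ≤ 1)


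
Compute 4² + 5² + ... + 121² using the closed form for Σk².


Σₖ₌4^121 k² = Σₖ₌₁^121 k² − Σₖ₌₁^3 k²
= 121·122·243/6 − 3·4·7/6
= 597861 − 14 = 597847

Σk² = 597847


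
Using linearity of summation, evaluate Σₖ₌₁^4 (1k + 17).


Σ(1k+17) = 1·Σk + 17·n
= 1·10 + 17·4
= 10 + 68 = 78

Σ = 78


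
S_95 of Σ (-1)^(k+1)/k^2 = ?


S = 1 - 1/4 + 1/9 - 1/16 + 1/25 - 1/36 + 1/49 - 1/64 ± ...
= 0.8225
(Full series converges to +π²/12 ≈ +0.8225)

S_95 = 0.8225


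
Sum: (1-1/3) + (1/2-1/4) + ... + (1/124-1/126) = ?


Telescoping with gap 2: two head and two tail terms survive.
= (1 + 1/2) - (1/125 + 1/126)
= 3/2 - 1/125 - 1/126 = 11687/7875

Sum = 11687/7875


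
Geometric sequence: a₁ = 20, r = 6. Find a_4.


aₙ = a₁·r^(n-1)
= 20×6^3
= 20×216
= 4320

a_4 = 4320


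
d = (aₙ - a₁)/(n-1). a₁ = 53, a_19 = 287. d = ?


d = (aₙ - a₁)/(n-1)
= (287 - 53)/(19-1)
= 234/18 = 13

d = 13


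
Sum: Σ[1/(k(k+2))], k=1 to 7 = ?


1/(k(k+2)) = (1/2)·(1/k - 1/(k+2)) (partial fractions)
Telescoping: Σ = (1/2)·(1 + 1/2 - 1/8 - 1/9) = 91/144

Sum = 91/144


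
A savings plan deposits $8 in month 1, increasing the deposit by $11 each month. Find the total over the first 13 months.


aₙ = 8 + (13-1)×11 = 140
Sₙ = n(a₁+aₙ)/2 = 13×(8+140)/2
= 13×148/2 = 962

S_13 = 962


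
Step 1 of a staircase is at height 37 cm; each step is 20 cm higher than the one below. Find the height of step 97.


aₙ = a₁ + (n-1)d
= 37 + (97-1)×20
= 37 + 1920
= 1957

a_97 = 1957


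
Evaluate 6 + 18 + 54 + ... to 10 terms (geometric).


Sₙ = 6×(3^10 - 1)/(3 - 1)
= 6×(59049 - 1)/2
= 6×59048/2
= 177144

S_10 = 177144


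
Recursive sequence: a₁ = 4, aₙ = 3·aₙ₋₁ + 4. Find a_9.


Computing step by step:
a_1 = 4
a_2 = 16
a_3 = 52
a_4 = 160
a_5 = 484
a_6 = 1456
a_7 = 4372
a_8 = 13120
a_9 = 39364


a_9 = 39364


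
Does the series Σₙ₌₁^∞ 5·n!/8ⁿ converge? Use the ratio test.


aₙ = 5·n!/8^n
a_{n+1}/aₙ = (n+1)!/8^(n+1) × 8^n/n!  (constant 5 cancels)
= (n+1)/8
L = lim(n→∞) (n+1)/8 = ∞
L > 1 → series DIVERGES

Diverges (ratio test: L = ∞ > 1)


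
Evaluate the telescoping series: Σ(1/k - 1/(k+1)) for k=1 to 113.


Telescoping: adjacent terms cancel.
= 1/1 - 1/114
= 1 - 1/114 = 113/114

Sum = 113/114


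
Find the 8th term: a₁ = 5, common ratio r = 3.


aₙ = a₁·r^(n-1)
= 5×3^7
= 5×2187
= 10935

a_8 = 10935


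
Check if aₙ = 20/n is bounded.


a₁ = 20, a₂ = 20/2, a₃ = 20/3, ...
0 < aₙ ≤ 20 for all n ≥ 1
Lower bound: 0, Upper bound: 20
The sequence IS bounded

Bounded (0 < aₙ ≤ 20)


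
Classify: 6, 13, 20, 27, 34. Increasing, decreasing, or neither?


Differences: 7, 7, 7, 7
All differences > 0 → strictly INCREASING

Monotonically increasing


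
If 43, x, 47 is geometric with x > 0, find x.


GM = √(43×47) = √2021 = 44.9555

GM = 44.9555


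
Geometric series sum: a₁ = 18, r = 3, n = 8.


Sₙ = 18×(3^8 - 1)/(3 - 1)
= 18×(6561 - 1)/2
= 18×6560/2
= 59040

S_8 = 59040


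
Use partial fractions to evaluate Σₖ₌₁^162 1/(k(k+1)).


1/(k(k+1)) = 1/k - 1/(k+1) (partial fractions)
Telescoping: Σ = 1 - 1/163 = 162/163

Sum = 162/163


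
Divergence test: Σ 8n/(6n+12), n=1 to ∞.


lim(n→∞) 8n/(6n+12) = 8/6 = 4/3  (divide numerator and denominator by n)
lim aₙ = 4/3 ≠ 0 → series DIVERGES

Diverges (lim aₙ = 4/3 ≠ 0)


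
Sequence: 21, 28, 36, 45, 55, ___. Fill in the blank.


Pattern: triangular numbers: n(n+1)/2
Terms: 21, 28, 36, 45, 55
Next term = 66

Next term = 66


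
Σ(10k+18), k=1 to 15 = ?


Σ(10k+18) = 10·Σk + 18·n
= 10·120 + 18·15
= 1200 + 270 = 1470

Σ = 1470


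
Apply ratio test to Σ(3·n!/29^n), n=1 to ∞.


aₙ = 3·n!/29^n
a_{n+1}/aₙ = (n+1)!/29^(n+1) × 29^n/n!  (constant 3 cancels)
= (n+1)/29
L = lim(n→∞) (n+1)/29 = ∞
L > 1 → series DIVERGES

Diverges (ratio test: L = ∞ > 1)


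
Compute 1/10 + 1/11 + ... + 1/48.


Σₖ₌10^48 1/k = 1/10 + 1/11 + 1/12 + ... + 1/48
= 721558908683331789893/442720643463713815200
≈ 1.6298

Sum = 721558908683331789893/442720643463713815200 ≈ 1.6298


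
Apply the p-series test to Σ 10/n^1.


p-series test: Σ c/n^p converges if p > 1, diverges if p ≤ 1 (constant c > 0 doesn't affect convergence).
p = 1
1 ≤ 1 → DIVERGES

Diverges (p = 1 ≤ 1)


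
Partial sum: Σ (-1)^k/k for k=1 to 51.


S = -1 + 1/2 - 1/3 + 1/4 - 1/5 + 1/6 - 1/7 + 1/8 ± ...
= -0.7029
(Full series converges to -ln(2) ≈ -0.6931)

S_51 = -0.7029


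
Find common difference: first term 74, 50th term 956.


d = (aₙ - a₁)/(n-1)
= (956 - 74)/(50-1)
= 882/49 = 18

d = 18


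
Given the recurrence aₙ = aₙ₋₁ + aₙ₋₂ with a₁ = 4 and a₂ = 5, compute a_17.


Computing iteratively: 4, 5, 9, 14, 23, 37, 60, 97, 157, 254, 411, 665, ...
a_17 = 7375

a_17 = 7375


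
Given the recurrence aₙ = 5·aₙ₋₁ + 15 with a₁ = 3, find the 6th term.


Computing step by step:
a_1 = 3
a_2 = 30
a_3 = 165
a_4 = 840
a_5 = 4215
a_6 = 21090


a_6 = 21090


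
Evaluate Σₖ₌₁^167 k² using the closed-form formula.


n = 167
n(n+1)(2n+1)/6 = 167×168×335/6
= 9398760/6 = 1566460

Σk² = 1566460


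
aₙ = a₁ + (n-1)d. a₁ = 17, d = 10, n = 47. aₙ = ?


aₙ = a₁ + (n-1)d
= 17 + (47-1)×10
= 17 + 460
= 477

a_47 = 477


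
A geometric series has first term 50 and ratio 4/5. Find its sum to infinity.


S∞ = a₁/(1-r) = 50/(1 - 4/5)
= 50/(1/5)
= 250

S∞ = 250


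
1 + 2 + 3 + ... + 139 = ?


n(n+1)/2 = 139×140/2 = 19460/2 = 9730

Σk = 9730


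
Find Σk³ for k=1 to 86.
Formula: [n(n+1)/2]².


n(n+1)/2 = 86×87/2 = 3741
Σk³ = 3741² = 13995081

Σk³ = 13995081


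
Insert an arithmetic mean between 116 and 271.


AM = (116 + 271)/2 = 387/2 = 193.5

AM = 193.5


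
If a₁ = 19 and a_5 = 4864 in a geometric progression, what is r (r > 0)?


r^(n-1) = aₙ/a₁
r^4 = 4864/19 = 256
r = 256^(1/4)
= ±4; taking r > 0 gives r = 4

r = 4


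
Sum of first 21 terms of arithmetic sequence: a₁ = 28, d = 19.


aₙ = 28 + (21-1)×19 = 408
Sₙ = n(a₁+aₙ)/2 = 21×(28+408)/2
= 21×436/2 = 4578

S_21 = 4578


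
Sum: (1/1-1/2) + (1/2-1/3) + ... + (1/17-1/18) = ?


Telescoping: adjacent terms cancel.
= 1/1 - 1/18
= 1 - 1/18 = 17/18

Sum = 17/18


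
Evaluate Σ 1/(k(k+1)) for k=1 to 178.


1/(k(k+1)) = 1/k - 1/(k+1) (partial fractions)
Telescoping: Σ = 1 - 1/179 = 178/179

Sum = 178/179


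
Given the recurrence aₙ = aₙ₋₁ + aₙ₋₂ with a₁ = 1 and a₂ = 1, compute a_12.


Computing iteratively: 1, 1, 2, 3, 5, 8, 13, 21, 34, 55, 89, 144
a_12 = 144

a_12 = 144


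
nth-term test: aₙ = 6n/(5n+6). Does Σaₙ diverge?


lim(n→∞) 6n/(5n+6) = 6/5 = 6/5  (divide numerator and denominator by n)
lim aₙ = 6/5 ≠ 0 → series DIVERGES

Diverges (lim aₙ = 6/5 ≠ 0)


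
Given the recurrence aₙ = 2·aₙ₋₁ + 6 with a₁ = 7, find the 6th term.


Computing step by step:
a_1 = 7
a_2 = 20
a_3 = 46
a_4 = 98
a_5 = 202
a_6 = 410


a_6 = 410


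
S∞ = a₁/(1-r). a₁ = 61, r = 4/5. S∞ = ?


S∞ = a₁/(1-r) = 61/(1 - 4/5)
= 61/(1/5)
= 305

S∞ = 305


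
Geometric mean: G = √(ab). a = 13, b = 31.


GM = √(13×31) = √403 = 20.0749

GM = 20.0749


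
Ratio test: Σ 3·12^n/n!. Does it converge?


aₙ = 3·12^n/n!
a_{n+1}/aₙ = 12^(n+1)/(n+1)! × n!/12^n  (constant 3 cancels)
= 12/(n+1)
L = lim(n→∞) 12/(n+1) = 0
L < 1 → series CONVERGES

Converges (ratio test: L = 0 < 1)


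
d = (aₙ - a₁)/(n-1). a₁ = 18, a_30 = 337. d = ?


d = (aₙ - a₁)/(n-1)
= (337 - 18)/(30-1)
= 319/29 = 11

d = 11


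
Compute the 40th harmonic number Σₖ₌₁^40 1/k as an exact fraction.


H_40 = 1/1 + 1/2 + 1/3 + ... + 1/40
= 2078178381193813/485721041551200
≈ 4.2785

H_40 = 2078178381193813/485721041551200 ≈ 4.2785


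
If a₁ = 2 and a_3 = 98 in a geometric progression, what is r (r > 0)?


r^(n-1) = aₙ/a₁
r^2 = 98/2 = 49
r = 49^(1/2)
= ±7; taking r > 0 gives r = 7

r = 7


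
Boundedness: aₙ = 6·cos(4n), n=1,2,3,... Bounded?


For all n, -1 ≤ cos(4n) ≤ 1, so -6 ≤ 6·cos(4n) ≤ 6
Lower bound: -6, Upper bound: 6
The sequence IS bounded

Bounded (-6 ≤ aₙ ≤ 6)


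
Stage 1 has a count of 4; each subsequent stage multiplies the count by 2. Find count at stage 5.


aₙ = a₁·r^(n-1)
= 4×2^4
= 4×16
= 64

a_5 = 64


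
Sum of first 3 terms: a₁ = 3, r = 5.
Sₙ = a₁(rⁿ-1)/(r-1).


Sₙ = 3×(5^3 - 1)/(5 - 1)
= 3×(125 - 1)/4
= 3×124/4
= 93

S_3 = 93


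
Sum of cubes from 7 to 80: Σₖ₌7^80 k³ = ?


Σₖ₌7^80 k³ = [80·81/2]² − [6·7/2]²
= 10497600 − 441 = 10497159

Σk³ = 10497159


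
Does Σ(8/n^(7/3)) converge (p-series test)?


p-series test: Σ c/n^p converges if p > 1, diverges if p ≤ 1 (constant c > 0 doesn't affect convergence).
p = 7/3
7/3 > 1 → CONVERGES

Converges (p = 7/3 > 1)


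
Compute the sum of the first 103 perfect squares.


n = 103
n(n+1)(2n+1)/6 = 103×104×207/6
= 2217384/6 = 369564

Σk² = 369564


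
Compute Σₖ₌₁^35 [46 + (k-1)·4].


aₙ = 46 + (35-1)×4 = 182
Sₙ = n(a₁+aₙ)/2 = 35×(46+182)/2
= 35×228/2 = 3990

S_35 = 3990


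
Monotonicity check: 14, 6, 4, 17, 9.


Differences: -8, -2, 13, -8
Difference at position 3 is +13 (> 0) but position 1 is -8 (< 0) — sequence both rises and falls
→ NOT monotonic

Not monotonic


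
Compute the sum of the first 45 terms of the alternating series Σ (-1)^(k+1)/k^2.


S = 1 - 1/4 + 1/9 - 1/16 + 1/25 - 1/36 + 1/49 - 1/64 ± ...
= 0.8227
(Full series converges to +π²/12 ≈ +0.8225)

S_45 = 0.8227


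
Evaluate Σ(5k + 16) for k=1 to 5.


Σ(5k+16) = 5·Σk + 16·n
= 5·15 + 16·5
= 75 + 80 = 155

Σ = 155


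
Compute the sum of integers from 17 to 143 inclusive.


Σₖ₌17^143 k = Σₖ₌₁^143 k − Σₖ₌₁^16 k
= 143·144/2 − 16·17/2
= 10296 − 136 = 10160

Σk = 10160


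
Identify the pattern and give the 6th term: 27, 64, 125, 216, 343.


Pattern: perfect cubes: n³
Terms: 27, 64, 125, 216, 343
Next term = 512

Next term = 512


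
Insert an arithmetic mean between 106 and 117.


AM = (106 + 117)/2 = 223/2 = 111.5

AM = 111.5


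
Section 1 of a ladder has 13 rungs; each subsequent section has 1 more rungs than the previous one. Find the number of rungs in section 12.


aₙ = a₁ + (n-1)d
= 13 + (12-1)×1
= 13 + 11
= 24

a_12 = 24


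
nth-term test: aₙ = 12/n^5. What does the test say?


lim(n→∞) 12/n^5 = 0
lim aₙ = 0 → nth-term test is INCONCLUSIVE
(Need other tests; this is actually a convergent p-series with p=5 > 1)

Inconclusive (lim aₙ = 0; need another test)


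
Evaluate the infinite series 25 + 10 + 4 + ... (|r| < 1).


S∞ = a₁/(1-r) = 25/(1 - 2/5)
= 25/(3/5)
= 125/3

S∞ = 125/3


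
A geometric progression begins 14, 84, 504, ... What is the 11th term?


aₙ = a₁·r^(n-1)
= 14×6^10
= 14×60466176
= 846526464

a_11 = 846526464


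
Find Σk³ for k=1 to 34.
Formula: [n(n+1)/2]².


n(n+1)/2 = 34×35/2 = 595
Σk³ = 595² = 354025

Σk³ = 354025


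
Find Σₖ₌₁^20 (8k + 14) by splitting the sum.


Σ(8k+14) = 8·Σk + 14·n
= 8·210 + 14·20
= 1680 + 280 = 1960

Σ = 1960


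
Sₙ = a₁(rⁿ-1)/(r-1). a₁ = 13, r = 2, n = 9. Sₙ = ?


Sₙ = 13×(2^9 - 1)/(2 - 1)
= 13×(512 - 1)/1
= 13×511/1
= 6643

S_9 = 6643


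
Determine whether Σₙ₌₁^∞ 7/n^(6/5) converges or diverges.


p-series test: Σ c/n^p converges if p > 1, diverges if p ≤ 1 (constant c > 0 doesn't affect convergence).
p = 6/5
6/5 > 1 → CONVERGES

Converges (p = 6/5 > 1)


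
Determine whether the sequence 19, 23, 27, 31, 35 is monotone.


Differences: 4, 4, 4, 4
All differences > 0 → strictly INCREASING

Monotonically increasing


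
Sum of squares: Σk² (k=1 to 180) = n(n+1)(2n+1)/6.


n = 180
n(n+1)(2n+1)/6 = 180×181×361/6
= 11761380/6 = 1960230

Σk² = 1960230


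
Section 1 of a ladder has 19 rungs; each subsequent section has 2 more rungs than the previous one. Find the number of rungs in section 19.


aₙ = a₁ + (n-1)d
= 19 + (19-1)×2
= 19 + 36
= 55

a_19 = 55


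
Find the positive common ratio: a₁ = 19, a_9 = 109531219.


r^(n-1) = aₙ/a₁
r^8 = 109531219/19 = 5764801
r = 5764801^(1/8)
= ±7; taking r > 0 gives r = 7

r = 7


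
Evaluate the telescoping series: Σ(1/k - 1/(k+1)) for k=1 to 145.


Telescoping: adjacent terms cancel.
= 1/1 - 1/146
= 1 - 1/146 = 145/146

Sum = 145/146


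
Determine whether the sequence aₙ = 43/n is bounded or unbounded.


a₁ = 43, a₂ = 43/2, a₃ = 43/3, ...
0 < aₙ ≤ 43 for all n ≥ 1
Lower bound: 0, Upper bound: 43
The sequence IS bounded

Bounded (0 < aₙ ≤ 43)


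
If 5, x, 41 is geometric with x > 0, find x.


GM = √(5×41) = √205 = 14.3178

GM = 14.3178


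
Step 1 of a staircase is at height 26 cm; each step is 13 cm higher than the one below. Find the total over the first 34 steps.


aₙ = 26 + (34-1)×13 = 455
Sₙ = n(a₁+aₙ)/2 = 34×(26+455)/2
= 34×481/2 = 8177

S_34 = 8177


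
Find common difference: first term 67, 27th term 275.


d = (aₙ - a₁)/(n-1)
= (275 - 67)/(27-1)
= 208/26 = 8

d = 8


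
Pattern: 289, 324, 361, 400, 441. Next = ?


Pattern: perfect squares: n²
Terms: 289, 324, 361, 400, 441
Next term = 484

Next term = 484


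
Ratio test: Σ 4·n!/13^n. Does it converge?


aₙ = 4·n!/13^n
a_{n+1}/aₙ = (n+1)!/13^(n+1) × 13^n/n!  (constant 4 cancels)
= (n+1)/13
L = lim(n→∞) (n+1)/13 = ∞
L > 1 → series DIVERGES

Diverges (ratio test: L = ∞ > 1)


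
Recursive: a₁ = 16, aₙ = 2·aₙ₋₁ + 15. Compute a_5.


Computing step by step:
a_1 = 16
a_2 = 47
a_3 = 109
a_4 = 233
a_5 = 481


a_5 = 481


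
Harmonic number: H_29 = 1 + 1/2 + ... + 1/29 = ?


H_29 = 1/1 + 1/2 + 1/3 + ... + 1/29
= 9227046511387/2329089562800
≈ 3.9617

H_29 = 9227046511387/2329089562800 ≈ 3.9617


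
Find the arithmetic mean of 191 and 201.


AM = (191 + 201)/2 = 392/2 = 196

AM = 196


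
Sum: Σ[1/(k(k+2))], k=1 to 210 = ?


1/(k(k+2)) = (1/2)·(1/k - 1/(k+2)) (partial fractions)
Telescoping: Σ = (1/2)·(1 + 1/2 - 1/211 - 1/212) = 66675/89464

Sum = 66675/89464


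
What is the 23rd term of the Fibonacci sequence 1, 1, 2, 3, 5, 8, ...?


Fibonacci sequence: 1, 1, 2, 3, 5, 8, 13, 21, 34, 55, 89, ...
F(23) = 28657

F(23) = 28657


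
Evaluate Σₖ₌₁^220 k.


n(n+1)/2 = 220×221/2 = 48620/2 = 24310

Σk = 24310


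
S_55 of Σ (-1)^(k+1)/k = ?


S = 1 - 1/2 + 1/3 - 1/4 + 1/5 - 1/6 + 1/7 - 1/8 ± ...
= 0.7022
(Full series converges to +ln(2) ≈ +0.6931)

S_55 = 0.7022


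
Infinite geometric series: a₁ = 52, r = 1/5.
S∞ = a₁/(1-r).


S∞ = a₁/(1-r) = 52/(1 - 1/5)
= 52/(4/5)
= 65

S∞ = 65


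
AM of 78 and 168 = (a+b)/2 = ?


AM = (78 + 168)/2 = 246/2 = 123

AM = 123


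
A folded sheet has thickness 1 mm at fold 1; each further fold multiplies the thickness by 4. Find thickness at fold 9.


aₙ = a₁·r^(n-1)
= 1×4^8
= 1×65536
= 65536

a_9 = 65536


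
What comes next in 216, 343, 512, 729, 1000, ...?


Pattern: perfect cubes: n³
Terms: 216, 343, 512, 729, 1000
Next term = 1331

Next term = 1331


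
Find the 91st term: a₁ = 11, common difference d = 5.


aₙ = a₁ + (n-1)d
= 11 + (91-1)×5
= 11 + 450
= 461

a_91 = 461


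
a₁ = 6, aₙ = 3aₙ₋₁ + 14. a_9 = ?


Computing step by step:
a_1 = 6
a_2 = 32
a_3 = 110
a_4 = 344
a_5 = 1046
a_6 = 3152
a_7 = 9470
a_8 = 28424
a_9 = 85286


a_9 = 85286


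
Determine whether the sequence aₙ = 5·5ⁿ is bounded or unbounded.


aₙ = 5·5ⁿ → as n→∞, aₙ→∞ (since base 5 > 1)
No finite upper bound exists
The sequence is UNBOUNDED

Unbounded (aₙ → ∞ as n → ∞)


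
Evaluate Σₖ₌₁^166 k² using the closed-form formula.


n = 166
n(n+1)(2n+1)/6 = 166×167×333/6
= 9231426/6 = 1538571

Σk² = 1538571


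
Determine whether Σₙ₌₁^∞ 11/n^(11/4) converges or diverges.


p-series test: Σ c/n^p converges if p > 1, diverges if p ≤ 1 (constant c > 0 doesn't affect convergence).
p = 11/4
11/4 > 1 → CONVERGES

Converges (p = 11/4 > 1)


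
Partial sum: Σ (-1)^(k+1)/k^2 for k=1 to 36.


S = 1 - 1/4 + 1/9 - 1/16 + 1/25 - 1/36 + 1/49 - 1/64 ± ...
= 0.8221
(Full series converges to +π²/12 ≈ +0.8225)

S_36 = 0.8221


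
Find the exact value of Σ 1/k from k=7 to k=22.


Σₖ₌7^22 1/k = 1/7 + 1/8 + 1/9 + ... + 1/22
= 32094677/25865840
≈ 1.2408

Sum = 32094677/25865840 ≈ 1.2408


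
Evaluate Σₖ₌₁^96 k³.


n(n+1)/2 = 96×97/2 = 4656
Σk³ = 4656² = 21678336

Σk³ = 21678336


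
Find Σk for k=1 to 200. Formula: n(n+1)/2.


n(n+1)/2 = 200×201/2 = 40200/2 = 20100

Σk = 20100


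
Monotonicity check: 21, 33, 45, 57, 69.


Differences: 12, 12, 12, 12
All differences > 0 → strictly INCREASING

Monotonically increasing


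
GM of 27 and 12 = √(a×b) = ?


GM = √(27×12) = √324 = 18

GM = 18


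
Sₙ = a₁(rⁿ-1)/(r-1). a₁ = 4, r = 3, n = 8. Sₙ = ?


Sₙ = 4×(3^8 - 1)/(3 - 1)
= 4×(6561 - 1)/2
= 4×6560/2
= 13120

S_8 = 13120


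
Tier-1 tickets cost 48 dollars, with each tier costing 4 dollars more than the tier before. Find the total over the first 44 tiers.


aₙ = 48 + (44-1)×4 = 220
Sₙ = n(a₁+aₙ)/2 = 44×(48+220)/2
= 44×268/2 = 5896

S_44 = 5896


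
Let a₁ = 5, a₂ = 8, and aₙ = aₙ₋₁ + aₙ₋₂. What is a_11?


Computing iteratively: 5, 8, 13, 21, 34, 55, 89, 144, 233, 377, 610
a_11 = 610

a_11 = 610


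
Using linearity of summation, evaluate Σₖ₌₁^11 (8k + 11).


Σ(8k+11) = 8·Σk + 11·n
= 8·66 + 11·11
= 528 + 121 = 649

Σ = 649


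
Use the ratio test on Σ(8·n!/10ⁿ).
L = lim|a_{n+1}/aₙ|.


aₙ = 8·n!/10^n
a_{n+1}/aₙ = (n+1)!/10^(n+1) × 10^n/n!  (constant 8 cancels)
= (n+1)/10
L = lim(n→∞) (n+1)/10 = ∞
L > 1 → series DIVERGES

Diverges (ratio test: L = ∞ > 1)


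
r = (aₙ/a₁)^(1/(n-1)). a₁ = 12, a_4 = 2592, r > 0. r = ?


r^(n-1) = aₙ/a₁
r^3 = 2592/12 = 216
r = 216^(1/3)
= 6

r = 6


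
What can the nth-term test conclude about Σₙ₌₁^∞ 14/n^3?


lim(n→∞) 14/n^3 = 0
lim aₙ = 0 → nth-term test is INCONCLUSIVE
(Need other tests; this is actually a convergent p-series with p=3 > 1)

Inconclusive (lim aₙ = 0; need another test)


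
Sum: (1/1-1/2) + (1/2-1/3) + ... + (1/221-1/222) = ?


Telescoping: adjacent terms cancel.
= 1/1 - 1/222
= 1 - 1/222 = 221/222

Sum = 221/222


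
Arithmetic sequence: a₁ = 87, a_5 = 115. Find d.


d = (aₙ - a₁)/(n-1)
= (115 - 87)/(5-1)
= 28/4 = 7

d = 7


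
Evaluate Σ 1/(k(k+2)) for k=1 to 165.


1/(k(k+2)) = (1/2)·(1/k - 1/(k+2)) (partial fractions)
Telescoping: Σ = (1/2)·(1 + 1/2 - 1/166 - 1/167) = 20625/27722

Sum = 20625/27722


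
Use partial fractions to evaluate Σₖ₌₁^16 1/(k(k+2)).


1/(k(k+2)) = (1/2)·(1/k - 1/(k+2)) (partial fractions)
Telescoping: Σ = (1/2)·(1 + 1/2 - 1/17 - 1/18) = 106/153

Sum = 106/153


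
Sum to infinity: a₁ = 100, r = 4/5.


S∞ = a₁/(1-r) = 100/(1 - 4/5)
= 100/(1/5)
= 500

S∞ = 500


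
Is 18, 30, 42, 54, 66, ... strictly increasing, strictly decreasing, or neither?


Differences: 12, 12, 12, 12
All differences > 0 → strictly INCREASING

Monotonically increasing


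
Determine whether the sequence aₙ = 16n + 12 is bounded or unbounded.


aₙ = 16n + 12 → as n→∞, aₙ→∞
No finite upper bound exists
The sequence is UNBOUNDED

Unbounded (aₙ → ∞ as n → ∞)


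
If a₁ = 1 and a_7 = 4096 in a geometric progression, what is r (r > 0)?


r^(n-1) = aₙ/a₁
r^6 = 4096/1 = 4096
r = 4096^(1/6)
= ±4; taking r > 0 gives r = 4

r = 4


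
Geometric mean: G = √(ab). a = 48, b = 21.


GM = √(48×21) = √1008 = 31.749

GM = 31.749


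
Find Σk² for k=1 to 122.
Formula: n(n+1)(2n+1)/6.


n = 122
n(n+1)(2n+1)/6 = 122×123×245/6
= 3676470/6 = 612745

Σk² = 612745


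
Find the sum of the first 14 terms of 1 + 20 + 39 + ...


aₙ = 1 + (14-1)×19 = 248
Sₙ = n(a₁+aₙ)/2 = 14×(1+248)/2
= 14×249/2 = 1743

S_14 = 1743


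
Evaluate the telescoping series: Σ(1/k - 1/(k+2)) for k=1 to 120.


Telescoping with gap 2: two head and two tail terms survive.
= (1 + 1/2) - (1/121 + 1/122)
= 3/2 - 1/121 - 1/122 = 10950/7381

Sum = 10950/7381


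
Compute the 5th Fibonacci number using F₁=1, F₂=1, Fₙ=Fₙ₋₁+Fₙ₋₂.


Fibonacci sequence: 1, 1, 2, 3, 5
F(5) = 5

F(5) = 5


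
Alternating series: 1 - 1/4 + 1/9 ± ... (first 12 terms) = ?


S = 1 - 1/4 + 1/9 - 1/16 + 1/25 - 1/36 + 1/49 - 1/64 ± ...
= 0.8193
(Full series converges to +π²/12 ≈ +0.8225)

S_12 = 0.8193


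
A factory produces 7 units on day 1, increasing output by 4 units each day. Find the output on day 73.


aₙ = a₁ + (n-1)d
= 7 + (73-1)×4
= 7 + 288
= 295

a_73 = 295


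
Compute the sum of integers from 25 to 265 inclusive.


Σₖ₌25^265 k = Σₖ₌₁^265 k − Σₖ₌₁^24 k
= 265·266/2 − 24·25/2
= 35245 − 300 = 34945

Σk = 34945


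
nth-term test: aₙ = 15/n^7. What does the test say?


lim(n→∞) 15/n^7 = 0
lim aₙ = 0 → nth-term test is INCONCLUSIVE
(Need other tests; this is actually a convergent p-series with p=7 > 1)

Inconclusive (lim aₙ = 0; need another test)


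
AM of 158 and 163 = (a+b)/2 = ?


AM = (158 + 163)/2 = 321/2 = 160.5

AM = 160.5


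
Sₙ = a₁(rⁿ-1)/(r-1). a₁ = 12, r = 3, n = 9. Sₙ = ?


Sₙ = 12×(3^9 - 1)/(3 - 1)
= 12×(19683 - 1)/2
= 12×19682/2
= 118092

S_9 = 118092


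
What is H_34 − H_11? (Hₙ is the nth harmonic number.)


Σₖ₌12^34 1/k = 1/12 + 1/13 + 1/14 + ... + 1/34
= 158603136279059/144403552893600
≈ 1.0983

Sum = 158603136279059/144403552893600 ≈ 1.0983


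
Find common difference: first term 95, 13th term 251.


d = (aₙ - a₁)/(n-1)
= (251 - 95)/(13-1)
= 156/12 = 13

d = 13


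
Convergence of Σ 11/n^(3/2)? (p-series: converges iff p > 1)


p-series test: Σ c/n^p converges if p > 1, diverges if p ≤ 1 (constant c > 0 doesn't affect convergence).
p = 3/2
3/2 > 1 → CONVERGES

Converges (p = 3/2 > 1)


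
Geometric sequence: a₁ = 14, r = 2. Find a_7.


aₙ = a₁·r^(n-1)
= 14×2^6
= 14×64
= 896

a_7 = 896


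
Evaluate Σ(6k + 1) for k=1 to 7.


Σ(6k+1) = 6·Σk + 1·n
= 6·28 + 1·7
= 168 + 7 = 175

Σ = 175


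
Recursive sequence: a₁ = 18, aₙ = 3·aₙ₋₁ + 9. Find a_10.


Computing step by step:
a_1 = 18
a_2 = 63
a_3 = 198
a_4 = 603
a_5 = 1818
a_6 = 5463
a_7 = 16398
a_8 = 49203
a_9 = 147618
a_10 = 442863


a_10 = 442863


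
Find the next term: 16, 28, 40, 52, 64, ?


Pattern: arithmetic (d=12)
Terms: 16, 28, 40, 52, 64
Next term = 76

Next term = 76


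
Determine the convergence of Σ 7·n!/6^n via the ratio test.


aₙ = 7·n!/6^n
a_{n+1}/aₙ = (n+1)!/6^(n+1) × 6^n/n!  (constant 7 cancels)
= (n+1)/6
L = lim(n→∞) (n+1)/6 = ∞
L > 1 → series DIVERGES

Diverges (ratio test: L = ∞ > 1)


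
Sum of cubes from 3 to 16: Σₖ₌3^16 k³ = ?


Σₖ₌3^16 k³ = [16·17/2]² − [2·3/2]²
= 18496 − 9 = 18487

Σk³ = 18487


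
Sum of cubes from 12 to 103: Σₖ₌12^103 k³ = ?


Σₖ₌12^103 k³ = [103·104/2]² − [11·12/2]²
= 28686736 − 4356 = 28682380

Σk³ = 28682380


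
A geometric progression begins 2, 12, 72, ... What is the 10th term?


aₙ = a₁·r^(n-1)
= 2×6^9
= 2×10077696
= 20155392

a_10 = 20155392


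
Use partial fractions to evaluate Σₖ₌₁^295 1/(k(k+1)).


1/(k(k+1)) = 1/k - 1/(k+1) (partial fractions)
Telescoping: Σ = 1 - 1/296 = 295/296

Sum = 295/296


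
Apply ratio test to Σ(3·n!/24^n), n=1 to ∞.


aₙ = 3·n!/24^n
a_{n+1}/aₙ = (n+1)!/24^(n+1) × 24^n/n!  (constant 3 cancels)
= (n+1)/24
L = lim(n→∞) (n+1)/24 = ∞
L > 1 → series DIVERGES

Diverges (ratio test: L = ∞ > 1)


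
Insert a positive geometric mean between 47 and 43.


GM = √(47×43) = √2021 = 44.9555

GM = 44.9555


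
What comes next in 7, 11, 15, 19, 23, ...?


Pattern: arithmetic (d=4)
Terms: 7, 11, 15, 19, 23
Next term = 27

Next term = 27


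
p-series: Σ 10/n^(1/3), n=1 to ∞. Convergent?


p-series test: Σ c/n^p converges if p > 1, diverges if p ≤ 1 (constant c > 0 doesn't affect convergence).
p = 1/3
1/3 ≤ 1 → DIVERGES

Diverges (p = 1/3 ≤ 1)


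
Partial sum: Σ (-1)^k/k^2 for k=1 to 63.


S = -1 + 1/4 - 1/9 + 1/16 - 1/25 + 1/36 - 1/49 + 1/64 ± ...
= -0.8226
(Full series converges to -π²/12 ≈ -0.8225)

S_63 = -0.8226


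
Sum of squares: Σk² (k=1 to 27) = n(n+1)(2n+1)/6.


n = 27
n(n+1)(2n+1)/6 = 27×28×55/6
= 41580/6 = 6930

Σk² = 6930


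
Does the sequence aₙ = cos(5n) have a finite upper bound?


For all n, -1 ≤ cos(5n) ≤ 1, so -1 ≤ cos(5n) ≤ 1
Lower bound: -1, Upper bound: 1
The sequence IS bounded

Bounded (-1 ≤ aₙ ≤ 1)


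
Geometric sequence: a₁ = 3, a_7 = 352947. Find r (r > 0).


r^(n-1) = aₙ/a₁
r^6 = 352947/3 = 117649
r = 117649^(1/6)
= ±7; taking r > 0 gives r = 7

r = 7


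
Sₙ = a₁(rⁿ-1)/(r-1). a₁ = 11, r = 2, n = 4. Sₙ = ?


Sₙ = 11×(2^4 - 1)/(2 - 1)
= 11×(16 - 1)/1
= 11×15/1
= 165

S_4 = 165


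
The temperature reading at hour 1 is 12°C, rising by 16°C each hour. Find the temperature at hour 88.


aₙ = a₁ + (n-1)d
= 12 + (88-1)×16
= 12 + 1392
= 1404

a_88 = 1404


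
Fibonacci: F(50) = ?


Fibonacci sequence: 1, 1, 2, 3, 5, 8, 13, 21, 34, 55, 89, ...
F(50) = 12586269025

F(50) = 12586269025


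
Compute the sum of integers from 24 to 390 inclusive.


Σₖ₌24^390 k = Σₖ₌₁^390 k − Σₖ₌₁^23 k
= 390·391/2 − 23·24/2
= 76245 − 276 = 75969

Σk = 75969


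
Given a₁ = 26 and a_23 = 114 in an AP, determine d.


d = (aₙ - a₁)/(n-1)
= (114 - 26)/(23-1)
= 88/22 = 4

d = 4


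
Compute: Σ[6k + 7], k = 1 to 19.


Σ(6k+7) = 6·Σk + 7·n
= 6·190 + 7·19
= 1140 + 133 = 1273

Σ = 1273


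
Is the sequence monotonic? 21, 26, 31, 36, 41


Differences: 5, 5, 5, 5
All differences > 0 → strictly INCREASING

Monotonically increasing


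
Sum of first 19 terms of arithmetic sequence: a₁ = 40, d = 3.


aₙ = 40 + (19-1)×3 = 94
Sₙ = n(a₁+aₙ)/2 = 19×(40+94)/2
= 19×134/2 = 1273

S_19 = 1273


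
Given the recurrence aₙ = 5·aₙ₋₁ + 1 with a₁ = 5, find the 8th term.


Computing step by step:
a_1 = 5
a_2 = 26
a_3 = 131
a_4 = 656
a_5 = 3281
a_6 = 16406
a_7 = 82031
a_8 = 410156


a_8 = 410156


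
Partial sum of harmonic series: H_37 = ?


H_37 = 1/1 + 1/2 + 1/3 + ... + 1/37
= 2040798836801833/485721041551200
≈ 4.2016

H_37 = 2040798836801833/485721041551200 ≈ 4.2016


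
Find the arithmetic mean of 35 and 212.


AM = (35 + 212)/2 = 247/2 = 123.5

AM = 123.5


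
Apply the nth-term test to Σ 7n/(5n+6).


lim(n→∞) 7n/(5n+6) = 7/5 = 7/5  (divide numerator and denominator by n)
lim aₙ = 7/5 ≠ 0 → series DIVERGES

Diverges (lim aₙ = 7/5 ≠ 0)


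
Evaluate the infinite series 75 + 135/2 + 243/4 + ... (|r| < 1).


S∞ = a₁/(1-r) = 75/(1 - 9/10)
= 75/(1/10)
= 750

S∞ = 750


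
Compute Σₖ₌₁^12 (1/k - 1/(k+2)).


Telescoping with gap 2: two head and two tail terms survive.
= (1 + 1/2) - (1/13 + 1/14)
= 3/2 - 1/13 - 1/14 = 123/91

Sum = 123/91


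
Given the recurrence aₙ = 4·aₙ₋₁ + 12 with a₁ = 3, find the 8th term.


Computing step by step:
a_1 = 3
a_2 = 24
a_3 = 108
a_4 = 444
a_5 = 1788
a_6 = 7164
a_7 = 28668
a_8 = 114684


a_8 = 114684


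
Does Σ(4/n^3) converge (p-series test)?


p-series test: Σ c/n^p converges if p > 1, diverges if p ≤ 1 (constant c > 0 doesn't affect convergence).
p = 3
3 > 1 → CONVERGES

Converges (p = 3 > 1)


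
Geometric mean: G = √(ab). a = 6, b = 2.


GM = √(6×2) = √12 = 3.4641

GM = 3.4641


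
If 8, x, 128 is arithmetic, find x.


AM = (8 + 128)/2 = 136/2 = 68

AM = 68


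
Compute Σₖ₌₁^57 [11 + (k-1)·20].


aₙ = 11 + (57-1)×20 = 1131
Sₙ = n(a₁+aₙ)/2 = 57×(11+1131)/2
= 57×1142/2 = 32547

S_57 = 32547


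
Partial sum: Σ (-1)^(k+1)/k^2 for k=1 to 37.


S = 1 - 1/4 + 1/9 - 1/16 + 1/25 - 1/36 + 1/49 - 1/64 ± ...
= 0.8228
(Full series converges to +π²/12 ≈ +0.8225)

S_37 = 0.8228


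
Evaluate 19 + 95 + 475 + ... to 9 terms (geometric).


Sₙ = 19×(5^9 - 1)/(5 - 1)
= 19×(1953125 - 1)/4
= 19×1953124/4
= 9277339

S_9 = 9277339


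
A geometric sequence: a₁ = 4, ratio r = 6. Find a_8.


aₙ = a₁·r^(n-1)
= 4×6^7
= 4×279936
= 1119744

a_8 = 1119744


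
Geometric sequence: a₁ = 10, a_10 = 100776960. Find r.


r^(n-1) = aₙ/a₁
r^9 = 100776960/10 = 10077696
r = 10077696^(1/9)
= 6

r = 6


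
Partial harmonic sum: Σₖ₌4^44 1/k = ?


Σₖ₌4^44 1/k = 1/4 + 1/5 + 1/6 + ... + 1/44
= 3417147441241012987/1345655451257488800
≈ 2.5394

Sum = 3417147441241012987/1345655451257488800 ≈ 2.5394


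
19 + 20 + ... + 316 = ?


Σₖ₌19^316 k = Σₖ₌₁^316 k − Σₖ₌₁^18 k
= 316·317/2 − 18·19/2
= 50086 − 171 = 49915

Σk = 49915


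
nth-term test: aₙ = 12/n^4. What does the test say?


lim(n→∞) 12/n^4 = 0
lim aₙ = 0 → nth-term test is INCONCLUSIVE
(Need other tests; this is actually a convergent p-series with p=4 > 1)

Inconclusive (lim aₙ = 0; need another test)


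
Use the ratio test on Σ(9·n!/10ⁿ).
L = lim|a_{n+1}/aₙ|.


aₙ = 9·n!/10^n
a_{n+1}/aₙ = (n+1)!/10^(n+1) × 10^n/n!  (constant 9 cancels)
= (n+1)/10
L = lim(n→∞) (n+1)/10 = ∞
L > 1 → series DIVERGES

Diverges (ratio test: L = ∞ > 1)


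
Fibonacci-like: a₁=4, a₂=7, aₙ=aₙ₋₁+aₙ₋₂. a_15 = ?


Computing iteratively: 4, 7, 11, 18, 29, 47, 76, 123, 199, 322, 521, 843, ...
a_15 = 3571

a_15 = 3571


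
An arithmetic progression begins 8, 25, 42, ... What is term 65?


aₙ = a₁ + (n-1)d
= 8 + (65-1)×17
= 8 + 1088
= 1096

a_65 = 1096


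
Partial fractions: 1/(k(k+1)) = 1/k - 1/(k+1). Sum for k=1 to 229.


1/(k(k+1)) = 1/k - 1/(k+1) (partial fractions)
Telescoping: Σ = 1 - 1/230 = 229/230

Sum = 229/230


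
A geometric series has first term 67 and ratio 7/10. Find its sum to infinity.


S∞ = a₁/(1-r) = 67/(1 - 7/10)
= 67/(3/10)
= 670/3

S∞ = 670/3


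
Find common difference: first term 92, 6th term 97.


d = (aₙ - a₁)/(n-1)
= (97 - 92)/(6-1)
= 5/5 = 1

d = 1


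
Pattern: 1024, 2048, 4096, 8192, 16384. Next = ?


Pattern: powers of 2: 2ⁿ
Terms: 1024, 2048, 4096, 8192, 16384
Next term = 32768

Next term = 32768


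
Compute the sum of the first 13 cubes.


n(n+1)/2 = 13×14/2 = 91
Σk³ = 91² = 8281

Σk³ = 8281


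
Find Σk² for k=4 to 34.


Σₖ₌4^34 k² = Σₖ₌₁^34 k² − Σₖ₌₁^3 k²
= 34·35·69/6 − 3·4·7/6
= 13685 − 14 = 13671

Σk² = 13671


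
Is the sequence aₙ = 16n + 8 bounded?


aₙ = 16n + 8 → as n→∞, aₙ→∞
No finite upper bound exists
The sequence is UNBOUNDED

Unbounded (aₙ → ∞ as n → ∞)


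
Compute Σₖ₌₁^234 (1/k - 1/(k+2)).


Telescoping with gap 2: two head and two tail terms survive.
= (1 + 1/2) - (1/235 + 1/236)
= 3/2 - 1/235 - 1/236 = 82719/55460

Sum = 82719/55460


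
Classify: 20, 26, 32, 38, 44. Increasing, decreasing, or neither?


Differences: 6, 6, 6, 6
All differences > 0 → strictly INCREASING

Monotonically increasing


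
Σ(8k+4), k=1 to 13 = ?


Σ(8k+4) = 8·Σk + 4·n
= 8·91 + 4·13
= 728 + 52 = 780

Σ = 780


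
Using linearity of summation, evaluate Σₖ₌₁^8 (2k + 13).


Σ(2k+13) = 2·Σk + 13·n
= 2·36 + 13·8
= 72 + 104 = 176

Σ = 176


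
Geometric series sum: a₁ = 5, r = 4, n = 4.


Sₙ = 5×(4^4 - 1)/(4 - 1)
= 5×(256 - 1)/3
= 5×255/3
= 425

S_4 = 425


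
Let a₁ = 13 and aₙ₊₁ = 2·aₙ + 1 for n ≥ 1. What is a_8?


Computing step by step:
a_1 = 13
a_2 = 27
a_3 = 55
a_4 = 111
a_5 = 223
a_6 = 447
a_7 = 895
a_8 = 1791


a_8 = 1791


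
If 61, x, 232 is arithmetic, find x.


AM = (61 + 232)/2 = 293/2 = 146.5

AM = 146.5


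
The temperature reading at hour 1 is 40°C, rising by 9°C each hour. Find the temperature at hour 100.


aₙ = a₁ + (n-1)d
= 40 + (100-1)×9
= 40 + 891
= 931

a_100 = 931


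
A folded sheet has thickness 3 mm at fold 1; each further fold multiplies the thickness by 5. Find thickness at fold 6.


aₙ = a₁·r^(n-1)
= 3×5^5
= 3×3125
= 9375

a_6 = 9375


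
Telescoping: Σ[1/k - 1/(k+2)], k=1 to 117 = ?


Telescoping with gap 2: two head and two tail terms survive.
= (1 + 1/2) - (1/118 + 1/119)
= 3/2 - 1/118 - 1/119 = 10413/7021

Sum = 10413/7021


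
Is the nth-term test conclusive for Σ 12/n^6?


lim(n→∞) 12/n^6 = 0
lim aₙ = 0 → nth-term test is INCONCLUSIVE
(Need other tests; this is actually a convergent p-series with p=6 > 1)

Inconclusive (lim aₙ = 0; need another test)


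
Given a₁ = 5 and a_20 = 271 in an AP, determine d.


d = (aₙ - a₁)/(n-1)
= (271 - 5)/(20-1)
= 266/19 = 14

d = 14


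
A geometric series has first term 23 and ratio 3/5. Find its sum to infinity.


S∞ = a₁/(1-r) = 23/(1 - 3/5)
= 23/(2/5)
= 115/2

S∞ = 115/2


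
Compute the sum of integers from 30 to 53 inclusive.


Σₖ₌30^53 k = Σₖ₌₁^53 k − Σₖ₌₁^29 k
= 53·54/2 − 29·30/2
= 1431 − 435 = 996

Σk = 996


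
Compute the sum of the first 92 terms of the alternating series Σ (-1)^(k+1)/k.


S = 1 - 1/2 + 1/3 - 1/4 + 1/5 - 1/6 + 1/7 - 1/8 ± ...
= 0.6877
(Full series converges to +ln(2) ≈ +0.6931)

S_92 = 0.6877


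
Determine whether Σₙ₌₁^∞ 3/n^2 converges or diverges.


p-series test: Σ c/n^p converges if p > 1, diverges if p ≤ 1 (constant c > 0 doesn't affect convergence).
p = 2
2 > 1 → CONVERGES

Converges (p = 2 > 1)


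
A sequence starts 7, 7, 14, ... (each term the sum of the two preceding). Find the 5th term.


Computing iteratively: 7, 7, 14, 21, 35
a_5 = 35

a_5 = 35


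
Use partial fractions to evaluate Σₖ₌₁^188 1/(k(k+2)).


1/(k(k+2)) = (1/2)·(1/k - 1/(k+2)) (partial fractions)
Telescoping: Σ = (1/2)·(1 + 1/2 - 1/189 - 1/190) = 26743/35910

Sum = 26743/35910


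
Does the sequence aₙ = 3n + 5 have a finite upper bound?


aₙ = 3n + 5 → as n→∞, aₙ→∞
No finite upper bound exists
The sequence is UNBOUNDED

Unbounded (aₙ → ∞ as n → ∞)


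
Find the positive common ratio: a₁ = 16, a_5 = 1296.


r^(n-1) = aₙ/a₁
r^4 = 1296/16 = 81
r = 81^(1/4)
= ±3; taking r > 0 gives r = 3

r = 3


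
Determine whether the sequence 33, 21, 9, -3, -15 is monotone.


Differences: -12, -12, -12, -12
All differences < 0 → strictly DECREASING

Monotonically decreasing


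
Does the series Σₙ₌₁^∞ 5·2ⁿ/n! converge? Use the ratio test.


aₙ = 5·2^n/n!
a_{n+1}/aₙ = 2^(n+1)/(n+1)! × n!/2^n  (constant 5 cancels)
= 2/(n+1)
L = lim(n→∞) 2/(n+1) = 0
L < 1 → series CONVERGES

Converges (ratio test: L = 0 < 1)


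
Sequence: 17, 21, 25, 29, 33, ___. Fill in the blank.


Pattern: arithmetic (d=4)
Terms: 17, 21, 25, 29, 33
Next term = 37

Next term = 37


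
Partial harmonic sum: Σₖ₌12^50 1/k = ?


Σₖ₌12^50 1/k = 1/12 + 1/13 + 1/14 + ... + 1/50
= 4584503288084926883939/3099044504245996706400
≈ 1.4793

Sum = 4584503288084926883939/3099044504245996706400 ≈ 1.4793


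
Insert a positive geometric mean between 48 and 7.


GM = √(48×7) = √336 = 18.3303

GM = 18.3303


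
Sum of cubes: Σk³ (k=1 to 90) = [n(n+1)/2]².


n(n+1)/2 = 90×91/2 = 4095
Σk³ = 4095² = 16769025

Σk³ = 16769025


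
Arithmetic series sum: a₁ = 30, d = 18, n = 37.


aₙ = 30 + (37-1)×18 = 678
Sₙ = n(a₁+aₙ)/2 = 37×(30+678)/2
= 37×708/2 = 13098

S_37 = 13098


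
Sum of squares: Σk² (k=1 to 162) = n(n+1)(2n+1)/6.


n = 162
n(n+1)(2n+1)/6 = 162×163×325/6
= 8581950/6 = 1430325

Σk² = 1430325


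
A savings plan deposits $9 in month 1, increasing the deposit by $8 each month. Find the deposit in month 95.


aₙ = a₁ + (n-1)d
= 9 + (95-1)×8
= 9 + 752
= 761

a_95 = 761


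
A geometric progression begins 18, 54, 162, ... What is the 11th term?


aₙ = a₁·r^(n-1)
= 18×3^10
= 18×59049
= 1062882

a_11 = 1062882


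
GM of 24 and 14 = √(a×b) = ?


GM = √(24×14) = √336 = 18.3303

GM = 18.3303


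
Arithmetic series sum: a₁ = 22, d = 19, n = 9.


aₙ = 22 + (9-1)×19 = 174
Sₙ = n(a₁+aₙ)/2 = 9×(22+174)/2
= 9×196/2 = 882

S_9 = 882


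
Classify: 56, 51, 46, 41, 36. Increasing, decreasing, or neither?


Differences: -5, -5, -5, -5
All differences < 0 → strictly DECREASING

Monotonically decreasing


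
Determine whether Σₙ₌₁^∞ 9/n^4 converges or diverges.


p-series test: Σ c/n^p converges if p > 1, diverges if p ≤ 1 (constant c > 0 doesn't affect convergence).
p = 4
4 > 1 → CONVERGES

Converges (p = 4 > 1)


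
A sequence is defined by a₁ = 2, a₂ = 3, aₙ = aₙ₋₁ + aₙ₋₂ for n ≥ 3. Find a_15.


Computing iteratively: 2, 3, 5, 8, 13, 21, 34, 55, 89, 144, 233, 377, ...
a_15 = 1597

a_15 = 1597


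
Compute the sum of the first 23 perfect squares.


n = 23
n(n+1)(2n+1)/6 = 23×24×47/6
= 25944/6 = 4324

Σk² = 4324


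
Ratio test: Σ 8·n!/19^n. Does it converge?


aₙ = 8·n!/19^n
a_{n+1}/aₙ = (n+1)!/19^(n+1) × 19^n/n!  (constant 8 cancels)
= (n+1)/19
L = lim(n→∞) (n+1)/19 = ∞
L > 1 → series DIVERGES

Diverges (ratio test: L = ∞ > 1)


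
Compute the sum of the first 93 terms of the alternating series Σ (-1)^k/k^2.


S = -1 + 1/4 - 1/9 + 1/16 - 1/25 + 1/36 - 1/49 + 1/64 ± ...
= -0.8225
(Full series converges to -π²/12 ≈ -0.8225)

S_93 = -0.8225


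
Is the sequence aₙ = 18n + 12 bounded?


aₙ = 18n + 12 → as n→∞, aₙ→∞
No finite upper bound exists
The sequence is UNBOUNDED

Unbounded (aₙ → ∞ as n → ∞)


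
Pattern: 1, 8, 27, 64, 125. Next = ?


Pattern: perfect cubes: n³
Terms: 1, 8, 27, 64, 125
Next term = 216

Next term = 216


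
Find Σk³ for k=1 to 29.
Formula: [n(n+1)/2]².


n(n+1)/2 = 29×30/2 = 435
Σk³ = 435² = 189225

Σk³ = 189225


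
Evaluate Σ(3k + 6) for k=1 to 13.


Σ(3k+6) = 3·Σk + 6·n
= 3·91 + 6·13
= 273 + 78 = 351

Σ = 351
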